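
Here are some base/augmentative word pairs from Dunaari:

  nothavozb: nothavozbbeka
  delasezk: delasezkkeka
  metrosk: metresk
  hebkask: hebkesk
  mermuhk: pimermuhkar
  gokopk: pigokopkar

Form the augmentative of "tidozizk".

tidozizkkeka

delasezk and metrosk both end in -k yet inflect differently (delasezkkeka, metresk), so the final letter is not what conditions the rule; the second-to-last letter is.
"tidozizk" has second-to-last letter 'z'. The stems whose second-to-last letter is 'z' (nothavozb → nothavozbbeka, delasezk → delasezkkeka) double the final consonant and add -eka.
So tidozizk → tidozizkkeka.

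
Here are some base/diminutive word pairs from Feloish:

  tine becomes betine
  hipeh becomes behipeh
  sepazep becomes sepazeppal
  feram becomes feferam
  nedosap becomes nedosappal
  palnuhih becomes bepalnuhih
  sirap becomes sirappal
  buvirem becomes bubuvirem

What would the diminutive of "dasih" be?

bedasih

buvirem and sepazep both have last vowel 'e' yet inflect differently (bubuvirem, sepazeppal), so the last vowel is not what conditions the rule; the final letter is.
"dasih" ends in -h. The stems ending in -h (palnuhih → bepalnuhih, hipeh → behipeh) add the prefix be-.
So dasih → bedasih.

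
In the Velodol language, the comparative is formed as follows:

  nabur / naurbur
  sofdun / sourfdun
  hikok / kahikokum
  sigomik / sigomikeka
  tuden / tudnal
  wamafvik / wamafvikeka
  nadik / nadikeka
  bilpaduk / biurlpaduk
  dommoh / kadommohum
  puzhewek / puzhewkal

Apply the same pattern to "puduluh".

puzhewek and sigomik both end in -k yet inflect differently (puzhewkal, sigomikeka), so the final letter is not what conditions the rule; the last vowel is.
"puduluh" has last vowel 'u'. The stems whose last vowel is 'u' (sofdun → sourfdun, nabur → naurbur, bilpaduk → biurlpaduk) insert -ur- after the first vowel.
So puduluh → puurduluh.

puurduluh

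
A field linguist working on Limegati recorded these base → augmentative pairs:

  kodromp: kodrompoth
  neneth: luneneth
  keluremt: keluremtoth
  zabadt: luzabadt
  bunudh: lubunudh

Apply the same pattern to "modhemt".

"modhemt" has second-to-last letter 'm'. The stems whose second-to-last letter is 'm' (keluremt → keluremtoth, kodromp → kodrompoth) add -oth.
The other pattern: stems whose second-to-last letter is 'd' or 't' add the prefix lu-.
So modhemt → modhemtoth.

modhemtoth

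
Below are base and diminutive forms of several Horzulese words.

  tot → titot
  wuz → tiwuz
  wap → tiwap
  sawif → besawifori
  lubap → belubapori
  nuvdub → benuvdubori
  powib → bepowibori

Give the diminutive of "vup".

wap and lubap both end in -p yet inflect differently (tiwap, belubapori), so the final letter is not what conditions the rule; the number of vowels is.
"vup" has 1 vowel. The stems with 1 vowel (tot → titot, wuz → tiwuz, wap → tiwap) add the prefix ti-.
So vup → tivup.

tivup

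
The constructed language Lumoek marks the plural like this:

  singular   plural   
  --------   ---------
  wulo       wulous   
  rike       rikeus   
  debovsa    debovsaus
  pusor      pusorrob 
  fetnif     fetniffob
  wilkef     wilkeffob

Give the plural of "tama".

tamaus

wulo and pusor both have last vowel 'o' yet inflect differently (wulous, pusorrob), so the last vowel is not what conditions the rule; whether the stem ends in a vowel or a consonant is.
"tama" ends in a vowel. The stems ending in a vowel (wulo → wulous, rike → rikeus, debovsa → debovsaus) add -us.
The other pattern: stems ending in a consonant double the final consonant and add -ob.
So tama → tamaus.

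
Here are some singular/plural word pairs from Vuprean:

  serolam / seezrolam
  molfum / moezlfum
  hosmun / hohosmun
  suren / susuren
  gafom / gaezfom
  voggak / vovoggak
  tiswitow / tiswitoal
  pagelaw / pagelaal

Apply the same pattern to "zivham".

"zivham" ends in -m. The stems ending in -m (serolam → seezrolam, molfum → moezlfum, gafom → gaezfom) insert -ez- after the first vowel.
So zivham → ziezvham.

ziezvham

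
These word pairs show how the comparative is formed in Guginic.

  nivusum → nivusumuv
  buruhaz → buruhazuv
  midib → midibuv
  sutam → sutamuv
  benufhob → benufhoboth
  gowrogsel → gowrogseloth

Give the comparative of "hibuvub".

hibuvubuv

benufhob and midib both end in -b yet inflect differently (benufhoboth, midibuv), so the final letter is not what conditions the rule; the last vowel is.
"hibuvub" has last vowel 'u'. The one such stem in the data (nivusum → nivusumuv) adds -uv, so the same rule applies.
So hibuvub → hibuvubuv.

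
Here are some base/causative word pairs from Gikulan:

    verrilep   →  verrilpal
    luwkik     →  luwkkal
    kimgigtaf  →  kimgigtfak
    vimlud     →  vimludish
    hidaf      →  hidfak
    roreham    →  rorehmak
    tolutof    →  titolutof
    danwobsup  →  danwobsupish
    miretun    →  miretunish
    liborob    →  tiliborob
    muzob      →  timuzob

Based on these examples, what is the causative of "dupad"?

verrilep and danwobsup both end in -p yet inflect differently (verrilpal, danwobsupish), so the final letter is not what conditions the rule; the last vowel is.
"dupad" has last vowel 'a'. The stems whose last vowel is 'a' (hidaf → hidfak, kimgigtaf → kimgigtfak, roreham → rorehmak) delete the last vowel and add -ak.
So dupad → dupdak.

dupdak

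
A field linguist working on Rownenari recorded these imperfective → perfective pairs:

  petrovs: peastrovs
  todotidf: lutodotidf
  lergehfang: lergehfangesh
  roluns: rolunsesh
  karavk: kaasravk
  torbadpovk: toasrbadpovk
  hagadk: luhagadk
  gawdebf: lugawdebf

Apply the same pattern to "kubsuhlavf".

kuasbsuhlavf

roluns and petrovs both end in -s yet inflect differently (rolunsesh, peastrovs), so the final letter is not what conditions the rule; the second-to-last letter is.
"kubsuhlavf" has second-to-last letter 'v'. The stems whose second-to-last letter is 'v' (torbadpovk → toasrbadpovk, petrovs → peastrovs, karavk → kaasravk) insert -as- after the first vowel.
So kubsuhlavf → kuasbsuhlavf.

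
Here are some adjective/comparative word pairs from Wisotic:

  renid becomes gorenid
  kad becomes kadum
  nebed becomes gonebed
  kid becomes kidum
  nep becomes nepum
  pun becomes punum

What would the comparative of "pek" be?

pekum

kad and renid both end in -d yet inflect differently (kadum, gorenid), so the final letter is not what conditions the rule; the number of vowels is.
"pek" has 1 vowel. The stems with 1 vowel (kad → kadum, kid → kidum, pun → punum) add -um.
The other pattern: stems with 2 vowels add the prefix go-.
So pek → pekum.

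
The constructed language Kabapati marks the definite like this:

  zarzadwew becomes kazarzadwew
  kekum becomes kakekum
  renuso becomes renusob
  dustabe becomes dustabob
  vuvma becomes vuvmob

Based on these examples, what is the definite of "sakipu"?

sakipob

zarzadwew and dustabe both have last vowel 'e' yet inflect differently (kazarzadwew, dustabob), so the last vowel is not what conditions the rule; whether the stem ends in a vowel or a consonant is.
"sakipu" ends in a vowel. The stems ending in a vowel (renuso → renusob, dustabe → dustabob, vuvma → vuvmob) drop the final letter and add -ob.
So sakipu → sakipob.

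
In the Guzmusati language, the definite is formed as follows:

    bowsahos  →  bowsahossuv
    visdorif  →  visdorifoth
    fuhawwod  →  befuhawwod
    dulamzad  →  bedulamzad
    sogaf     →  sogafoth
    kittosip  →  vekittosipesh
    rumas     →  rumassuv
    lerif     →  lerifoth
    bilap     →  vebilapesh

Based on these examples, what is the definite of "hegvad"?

behegvad

"hegvad" ends in -d. The stems ending in -d (dulamzad → bedulamzad, fuhawwod → befuhawwod) add the prefix be-.
So hegvad → behegvad.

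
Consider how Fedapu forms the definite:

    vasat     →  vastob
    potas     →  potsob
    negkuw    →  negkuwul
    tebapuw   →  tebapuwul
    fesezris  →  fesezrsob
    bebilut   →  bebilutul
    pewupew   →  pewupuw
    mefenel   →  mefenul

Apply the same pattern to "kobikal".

"kobikal" has last vowel 'a'. The stems whose last vowel is 'a' (vasat → vastob, potas → potsob) delete the last vowel and add -ob.
So kobikal → kobiklob.

kobiklob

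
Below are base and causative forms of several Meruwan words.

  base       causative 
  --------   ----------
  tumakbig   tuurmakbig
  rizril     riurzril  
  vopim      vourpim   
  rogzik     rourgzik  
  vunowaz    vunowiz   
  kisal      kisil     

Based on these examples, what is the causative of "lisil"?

liursil

"lisil" has last vowel 'i'. The stems whose last vowel is 'i' (tumakbig → tuurmakbig, rizril → riurzril, vopim → vourpim) insert -ur- after the first vowel.
So lisil → liursil.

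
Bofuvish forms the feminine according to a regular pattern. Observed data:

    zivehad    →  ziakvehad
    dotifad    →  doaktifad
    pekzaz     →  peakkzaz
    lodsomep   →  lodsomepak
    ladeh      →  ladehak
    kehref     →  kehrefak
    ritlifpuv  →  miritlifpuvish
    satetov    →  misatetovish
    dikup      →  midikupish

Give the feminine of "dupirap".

"dupirap" has last vowel 'a'. The stems whose last vowel is 'a' (zivehad → ziakvehad, dotifad → doaktifad, pekzaz → peakkzaz) insert -ak- after the first vowel.
The other patterns: stems whose last vowel is 'e' add -ak; stems whose last vowel is 'o' or 'u' add mi- … -ish around the stem.
So dupirap → duakpirap.

duakpirap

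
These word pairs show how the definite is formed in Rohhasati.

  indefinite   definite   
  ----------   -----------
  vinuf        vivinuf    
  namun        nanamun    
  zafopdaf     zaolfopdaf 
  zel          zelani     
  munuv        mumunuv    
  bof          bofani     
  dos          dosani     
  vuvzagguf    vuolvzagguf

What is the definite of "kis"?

"kis" has 1 vowel. The stems with 1 vowel (zel → zelani, dos → dosani, bof → bofani) add -ani.
The other patterns: stems with 2 vowels repeat the first consonant+vowel as a prefix; stems with 3 vowels insert -ol- after the first vowel.
So kis → kisani.

kisani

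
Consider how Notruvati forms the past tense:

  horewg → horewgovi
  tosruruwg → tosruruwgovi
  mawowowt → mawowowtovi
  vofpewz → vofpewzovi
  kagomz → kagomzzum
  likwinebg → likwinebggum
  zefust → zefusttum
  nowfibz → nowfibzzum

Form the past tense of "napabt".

vofpewz and kagomz both end in -z yet inflect differently (vofpewzovi, kagomzzum), so the final letter is not what conditions the rule; the second-to-last letter is.
"napabt" has second-to-last letter 'b'. The stems whose second-to-last letter is 'b' (likwinebg → likwinebggum, nowfibz → nowfibzzum) double the final consonant and add -um.
The other pattern: stems whose second-to-last letter is 'w' add -ovi.
So napabt → napabttum.

napabttum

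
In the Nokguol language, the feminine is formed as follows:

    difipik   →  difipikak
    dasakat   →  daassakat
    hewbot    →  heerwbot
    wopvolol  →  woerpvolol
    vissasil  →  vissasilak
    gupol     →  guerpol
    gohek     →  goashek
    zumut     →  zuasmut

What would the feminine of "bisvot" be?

vissasil and gupol both end in -l yet inflect differently (vissasilak, guerpol), so the final letter is not what conditions the rule; the last vowel is.
"bisvot" has last vowel 'o'. The stems whose last vowel is 'o' (gupol → guerpol, wopvolol → woerpvolol, hewbot → heerwbot) insert -er- after the first vowel.
So bisvot → biersvot.

biersvot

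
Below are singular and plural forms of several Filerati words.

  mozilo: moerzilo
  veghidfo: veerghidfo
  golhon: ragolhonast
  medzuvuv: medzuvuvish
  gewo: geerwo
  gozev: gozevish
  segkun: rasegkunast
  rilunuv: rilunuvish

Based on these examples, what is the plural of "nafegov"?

nafegovish

medzuvuv and segkun both have last vowel 'u' yet inflect differently (medzuvuvish, rasegkunast), so the last vowel is not what conditions the rule; the final letter is.
"nafegov" ends in -v. The stems ending in -v (medzuvuv → medzuvuvish, rilunuv → rilunuvish, gozev → gozevish) add -ish.
So nafegov → nafegovish.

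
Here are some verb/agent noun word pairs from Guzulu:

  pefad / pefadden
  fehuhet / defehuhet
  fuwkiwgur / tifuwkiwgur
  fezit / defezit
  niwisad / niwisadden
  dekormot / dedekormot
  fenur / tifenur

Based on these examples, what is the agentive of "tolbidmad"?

fehuhet and fuwkiwgur both begin with f- yet inflect differently (defehuhet, tifuwkiwgur), so the first letter is not what conditions the rule; the final letter is.
"tolbidmad" ends in -d. The stems ending in -d (niwisad → niwisadden, pefad → pefadden) double the final consonant and add -en.
The other patterns: stems ending in -t add the prefix de-; stems ending in -r add the prefix ti-.
So tolbidmad → tolbidmadden.

tolbidmadden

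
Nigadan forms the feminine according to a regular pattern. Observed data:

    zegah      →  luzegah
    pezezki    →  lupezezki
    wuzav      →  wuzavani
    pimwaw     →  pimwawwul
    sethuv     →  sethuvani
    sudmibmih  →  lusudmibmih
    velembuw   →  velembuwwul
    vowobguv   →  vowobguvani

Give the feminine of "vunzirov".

vunzirovani

"vunzirov" ends in -v. The stems ending in -v (sethuv → sethuvani, wuzav → wuzavani, vowobguv → vowobguvani) add -ani.
The other patterns: stems ending in -w double the final consonant and add -ul; stems ending in -h or -i add the prefix lu-.
So vunzirov → vunzirovani.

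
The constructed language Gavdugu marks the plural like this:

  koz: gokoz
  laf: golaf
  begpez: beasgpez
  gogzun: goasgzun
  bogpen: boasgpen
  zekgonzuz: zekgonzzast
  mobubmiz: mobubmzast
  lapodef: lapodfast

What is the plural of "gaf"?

gogaf

"gaf" has 1 vowel. The stems with 1 vowel (koz → gokoz, laf → golaf) add the prefix go-.
So gaf → gogaf.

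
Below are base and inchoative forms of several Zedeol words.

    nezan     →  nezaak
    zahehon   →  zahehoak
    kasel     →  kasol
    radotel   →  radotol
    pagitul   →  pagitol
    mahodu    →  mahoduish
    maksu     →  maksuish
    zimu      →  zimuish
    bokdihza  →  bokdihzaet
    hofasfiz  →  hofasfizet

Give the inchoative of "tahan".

pagitul and mahodu both have last vowel 'u' yet inflect differently (pagitol, mahoduish), so the last vowel is not what conditions the rule; the final letter is.
"tahan" ends in -n. The stems ending in -n (nezan → nezaak, zahehon → zahehoak) drop the final letter and add -ak.
So tahan → tahaak.

tahaak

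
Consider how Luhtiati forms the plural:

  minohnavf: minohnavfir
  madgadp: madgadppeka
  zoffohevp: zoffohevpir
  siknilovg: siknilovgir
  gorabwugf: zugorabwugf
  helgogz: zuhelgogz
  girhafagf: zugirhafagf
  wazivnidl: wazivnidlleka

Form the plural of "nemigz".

zunemigz

minohnavf and girhafagf both end in -f yet inflect differently (minohnavfir, zugirhafagf), so the final letter is not what conditions the rule; the second-to-last letter is.
"nemigz" has second-to-last letter 'g'. The stems whose second-to-last letter is 'g' (helgogz → zuhelgogz, girhafagf → zugirhafagf, gorabwugf → zugorabwugf) add the prefix zu-.
So nemigz → zunemigz.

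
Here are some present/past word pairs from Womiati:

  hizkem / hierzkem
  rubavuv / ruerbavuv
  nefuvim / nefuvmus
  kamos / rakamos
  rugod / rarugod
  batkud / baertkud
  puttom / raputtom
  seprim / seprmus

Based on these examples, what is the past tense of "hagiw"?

puttom and seprim both end in -m yet inflect differently (raputtom, seprmus), so the final letter is not what conditions the rule; the last vowel is.
"hagiw" has last vowel 'i'. The stems whose last vowel is 'i' (seprim → seprmus, nefuvim → nefuvmus) delete the last vowel and add -us.
The other patterns: stems whose last vowel is 'o' add the prefix ra-; stems whose last vowel is 'e' or 'u' insert -er- after the first vowel.
So hagiw → hagwus.

hagwus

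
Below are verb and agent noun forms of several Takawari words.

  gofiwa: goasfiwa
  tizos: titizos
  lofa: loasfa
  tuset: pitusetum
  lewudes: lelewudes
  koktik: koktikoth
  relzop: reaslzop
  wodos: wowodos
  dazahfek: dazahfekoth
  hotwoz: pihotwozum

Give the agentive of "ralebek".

relzop and wodos both have last vowel 'o' yet inflect differently (reaslzop, wowodos), so the last vowel is not what conditions the rule; the final letter is.
"ralebek" ends in -k. The stems ending in -k (koktik → koktikoth, dazahfek → dazahfekoth) add -oth.
So ralebek → ralebekoth.

ralebekoth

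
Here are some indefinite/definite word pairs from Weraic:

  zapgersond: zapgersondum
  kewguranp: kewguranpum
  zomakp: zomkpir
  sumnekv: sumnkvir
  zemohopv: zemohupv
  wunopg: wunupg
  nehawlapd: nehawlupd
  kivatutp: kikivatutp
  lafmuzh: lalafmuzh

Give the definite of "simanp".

simanpum

kewguranp and zomakp both end in -p yet inflect differently (kewguranpum, zomkpir), so the final letter is not what conditions the rule; the second-to-last letter is.
"simanp" has second-to-last letter 'n'. The stems whose second-to-last letter is 'n' (zapgersond → zapgersondum, kewguranp → kewguranpum) add -um.
So simanp → simanpum.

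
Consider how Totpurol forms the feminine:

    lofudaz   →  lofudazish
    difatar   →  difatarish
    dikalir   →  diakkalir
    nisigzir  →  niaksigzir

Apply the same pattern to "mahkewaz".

mahkewazish

"mahkewaz" has last vowel 'a'. The stems whose last vowel is 'a' (lofudaz → lofudazish, difatar → difatarish) add -ish.
So mahkewaz → mahkewazish.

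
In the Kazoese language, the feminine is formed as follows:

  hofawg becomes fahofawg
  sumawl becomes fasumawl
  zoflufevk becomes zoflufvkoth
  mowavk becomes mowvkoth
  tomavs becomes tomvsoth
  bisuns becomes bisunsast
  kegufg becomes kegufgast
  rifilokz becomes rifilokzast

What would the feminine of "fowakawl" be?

fafowakawl

tomavs and bisuns both end in -s yet inflect differently (tomvsoth, bisunsast), so the final letter is not what conditions the rule; the second-to-last letter is.
"fowakawl" has second-to-last letter 'w'. The stems whose second-to-last letter is 'w' (hofawg → fahofawg, sumawl → fasumawl) add the prefix fa-.
The other patterns: stems whose second-to-last letter is 'v' delete the last vowel and add -oth; stems whose second-to-last letter is 'f', 'k' or 'n' add -ast.
So fowakawl → fafowakawl.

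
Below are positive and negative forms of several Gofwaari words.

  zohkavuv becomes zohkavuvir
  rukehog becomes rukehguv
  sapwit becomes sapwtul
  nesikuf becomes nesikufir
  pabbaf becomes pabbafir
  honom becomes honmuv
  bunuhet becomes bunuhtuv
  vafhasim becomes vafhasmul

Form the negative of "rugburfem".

rugburfmuv

vafhasim and honom both end in -m yet inflect differently (vafhasmul, honmuv), so the final letter is not what conditions the rule; the last vowel is.
"rugburfem" has last vowel 'e'. The one such stem in the data (bunuhet → bunuhtuv) deletes the last vowel and adds -uv (as do honom, rukehog), so the same rule applies.
So rugburfem → rugburfmuv.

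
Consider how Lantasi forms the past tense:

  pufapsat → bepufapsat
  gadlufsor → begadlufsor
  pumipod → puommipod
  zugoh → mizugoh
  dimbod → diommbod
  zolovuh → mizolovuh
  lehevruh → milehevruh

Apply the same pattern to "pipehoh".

"pipehoh" ends in -h. The stems ending in -h (zolovuh → mizolovuh, zugoh → mizugoh, lehevruh → milehevruh) add the prefix mi-.
The other patterns: stems ending in -d insert -om- after the first vowel; stems ending in -r or -t add the prefix be-.
So pipehoh → mipipehoh.

mipipehoh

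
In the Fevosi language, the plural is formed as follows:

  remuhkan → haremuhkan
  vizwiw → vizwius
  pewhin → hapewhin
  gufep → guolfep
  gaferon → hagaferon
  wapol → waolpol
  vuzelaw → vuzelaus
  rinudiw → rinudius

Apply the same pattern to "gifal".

remuhkan and vuzelaw both have last vowel 'a' yet inflect differently (haremuhkan, vuzelaus), so the last vowel is not what conditions the rule; the final letter is.
"gifal" ends in -l. The one such stem in the data (wapol → waolpol) inserts -ol- after the first vowel (as does gufep), so the same rule applies.
The other patterns: stems ending in -n add the prefix ha-; stems ending in -w drop the final letter and add -us.
So gifal → giolfal.

giolfal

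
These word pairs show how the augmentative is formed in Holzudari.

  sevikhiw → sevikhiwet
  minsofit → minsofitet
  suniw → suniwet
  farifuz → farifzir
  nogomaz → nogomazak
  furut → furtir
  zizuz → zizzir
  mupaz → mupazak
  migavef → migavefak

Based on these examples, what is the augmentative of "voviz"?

vovizet

mupaz and zizuz both end in -z yet inflect differently (mupazak, zizzir), so the final letter is not what conditions the rule; the last vowel is.
"voviz" has last vowel 'i'. The stems whose last vowel is 'i' (minsofit → minsofitet, sevikhiw → sevikhiwet, suniw → suniwet) add -et.
So voviz → vovizet.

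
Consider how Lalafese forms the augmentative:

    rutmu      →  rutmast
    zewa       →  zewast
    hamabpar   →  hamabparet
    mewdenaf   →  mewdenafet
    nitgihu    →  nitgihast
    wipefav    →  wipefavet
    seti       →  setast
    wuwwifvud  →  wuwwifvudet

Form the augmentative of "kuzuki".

kuzukast

"kuzuki" ends in a vowel. The stems ending in a vowel (nitgihu → nitgihast, seti → setast, zewa → zewast) drop the final letter and add -ast.
So kuzuki → kuzukast.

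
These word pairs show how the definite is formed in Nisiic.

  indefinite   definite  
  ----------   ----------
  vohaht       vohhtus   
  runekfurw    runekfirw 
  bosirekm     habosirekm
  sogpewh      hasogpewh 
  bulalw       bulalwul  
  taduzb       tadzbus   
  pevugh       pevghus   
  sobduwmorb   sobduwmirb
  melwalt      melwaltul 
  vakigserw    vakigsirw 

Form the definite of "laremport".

bulalw and runekfurw both end in -w yet inflect differently (bulalwul, runekfirw), so the final letter is not what conditions the rule; the second-to-last letter is.
"laremport" has second-to-last letter 'r'. The stems whose second-to-last letter is 'r' (sobduwmorb → sobduwmirb, runekfurw → runekfirw, vakigserw → vakigsirw) change the last vowel to 'i'.
The other patterns: stems whose second-to-last letter is 'k' or 'w' add the prefix ha-; stems whose second-to-last letter is 'l' add -ul; stems whose second-to-last letter is 'g', 'h' or 'z' delete the last vowel and add -us.
So laremport → larempirt.

larempirt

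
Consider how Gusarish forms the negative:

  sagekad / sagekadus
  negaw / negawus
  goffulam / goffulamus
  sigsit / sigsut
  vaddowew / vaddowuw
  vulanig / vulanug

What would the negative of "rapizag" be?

"rapizag" has last vowel 'a'. The stems whose last vowel is 'a' (sagekad → sagekadus, negaw → negawus, goffulam → goffulamus) add -us.
The other pattern: stems whose last vowel is 'e' or 'i' change the last vowel to 'u'.
So rapizag → rapizagus.

rapizagus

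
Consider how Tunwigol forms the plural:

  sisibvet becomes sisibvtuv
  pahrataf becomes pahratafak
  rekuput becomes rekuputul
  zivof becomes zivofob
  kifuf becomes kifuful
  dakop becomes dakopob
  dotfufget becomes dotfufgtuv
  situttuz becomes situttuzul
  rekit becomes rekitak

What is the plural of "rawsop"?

"rawsop" has last vowel 'o'. The stems whose last vowel is 'o' (zivof → zivofob, dakop → dakopob) add -ob.
So rawsop → rawsopob.

rawsopob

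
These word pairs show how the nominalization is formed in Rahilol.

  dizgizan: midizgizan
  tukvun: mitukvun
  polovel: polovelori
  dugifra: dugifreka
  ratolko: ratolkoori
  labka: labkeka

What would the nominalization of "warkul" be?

warkulori

"warkul" ends in -l. The one such stem in the data (polovel → polovelori) adds -ori, so the same rule applies.
The other patterns: stems ending in -n add the prefix mi-; stems ending in -a drop the final letter and add -eka.
So warkul → warkulori.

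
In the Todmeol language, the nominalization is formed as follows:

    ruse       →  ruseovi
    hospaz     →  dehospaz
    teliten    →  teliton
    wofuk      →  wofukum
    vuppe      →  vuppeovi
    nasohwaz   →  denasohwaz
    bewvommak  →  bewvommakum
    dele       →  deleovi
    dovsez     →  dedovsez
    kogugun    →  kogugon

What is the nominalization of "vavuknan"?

vuppe and teliten both have last vowel 'e' yet inflect differently (vuppeovi, teliton), so the last vowel is not what conditions the rule; the final letter is.
"vavuknan" ends in -n. The stems ending in -n (teliten → teliton, kogugun → kogugon) change the last vowel to 'o'.
The other patterns: stems ending in -e add -ovi; stems ending in -k add -um; stems ending in -z add the prefix de-.
So vavuknan → vavuknon.

vavuknon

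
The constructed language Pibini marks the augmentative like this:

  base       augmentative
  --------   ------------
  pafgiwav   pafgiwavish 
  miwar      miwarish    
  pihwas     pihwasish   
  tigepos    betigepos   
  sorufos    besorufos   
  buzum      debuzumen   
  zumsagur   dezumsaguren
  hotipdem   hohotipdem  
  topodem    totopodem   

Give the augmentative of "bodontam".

"bodontam" has last vowel 'a'. The stems whose last vowel is 'a' (pafgiwav → pafgiwavish, miwar → miwarish, pihwas → pihwasish) add -ish.
So bodontam → bodontamish.

bodontamish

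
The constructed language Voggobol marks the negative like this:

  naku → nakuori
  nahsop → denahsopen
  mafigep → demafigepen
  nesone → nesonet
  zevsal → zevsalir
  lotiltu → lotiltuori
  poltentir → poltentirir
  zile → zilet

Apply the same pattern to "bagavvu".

zile and mafigep both have last vowel 'e' yet inflect differently (zilet, demafigepen), so the last vowel is not what conditions the rule; the final letter is.
"bagavvu" ends in -u. The stems ending in -u (naku → nakuori, lotiltu → lotiltuori) add -ori.
So bagavvu → bagavvuori.

bagavvuori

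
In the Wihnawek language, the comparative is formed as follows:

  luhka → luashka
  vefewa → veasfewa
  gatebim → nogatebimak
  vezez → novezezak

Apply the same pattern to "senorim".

nosenorimak

"senorim" ends in a consonant. The stems ending in a consonant (gatebim → nogatebimak, vezez → novezezak) add no- … -ak around the stem.
The other pattern: stems ending in a vowel insert -as- after the first vowel.
So senorim → nosenorimak.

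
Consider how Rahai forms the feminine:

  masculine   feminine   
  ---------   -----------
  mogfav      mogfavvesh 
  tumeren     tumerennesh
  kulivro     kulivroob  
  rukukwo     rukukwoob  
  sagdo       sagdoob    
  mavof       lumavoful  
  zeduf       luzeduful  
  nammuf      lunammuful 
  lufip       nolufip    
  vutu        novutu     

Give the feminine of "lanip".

nolanip

"lanip" ends in -p. The one such stem in the data (lufip → nolufip) adds the prefix no-, so the same rule applies.
So lanip → nolanip.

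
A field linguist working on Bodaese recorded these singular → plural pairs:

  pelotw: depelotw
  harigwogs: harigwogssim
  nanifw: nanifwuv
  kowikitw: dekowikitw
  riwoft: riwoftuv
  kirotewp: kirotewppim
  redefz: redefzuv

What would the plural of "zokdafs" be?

nanifw and kowikitw both end in -w yet inflect differently (nanifwuv, dekowikitw), so the final letter is not what conditions the rule; the second-to-last letter is.
"zokdafs" has second-to-last letter 'f'. The stems whose second-to-last letter is 'f' (riwoft → riwoftuv, nanifw → nanifwuv, redefz → redefzuv) add -uv.
The other patterns: stems whose second-to-last letter is 't' add the prefix de-; stems whose second-to-last letter is 'g' or 'w' double the final consonant and add -im.
So zokdafs → zokdafsuv.

zokdafsuv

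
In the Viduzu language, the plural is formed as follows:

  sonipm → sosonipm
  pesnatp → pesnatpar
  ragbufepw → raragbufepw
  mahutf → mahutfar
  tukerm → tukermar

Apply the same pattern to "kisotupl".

"kisotupl" has second-to-last letter 'p'. The stems whose second-to-last letter is 'p' (sonipm → sosonipm, ragbufepw → raragbufepw) repeat the first consonant+vowel as a prefix.
So kisotupl → kikisotupl.

kikisotupl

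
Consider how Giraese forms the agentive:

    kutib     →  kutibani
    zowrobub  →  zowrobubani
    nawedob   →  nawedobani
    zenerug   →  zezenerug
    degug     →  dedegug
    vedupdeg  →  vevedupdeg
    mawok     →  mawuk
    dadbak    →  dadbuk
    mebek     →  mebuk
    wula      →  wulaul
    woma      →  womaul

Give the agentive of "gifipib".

"gifipib" ends in -b. The stems ending in -b (kutib → kutibani, zowrobub → zowrobubani, nawedob → nawedobani) add -ani.
So gifipib → gifipibani.

gifipibani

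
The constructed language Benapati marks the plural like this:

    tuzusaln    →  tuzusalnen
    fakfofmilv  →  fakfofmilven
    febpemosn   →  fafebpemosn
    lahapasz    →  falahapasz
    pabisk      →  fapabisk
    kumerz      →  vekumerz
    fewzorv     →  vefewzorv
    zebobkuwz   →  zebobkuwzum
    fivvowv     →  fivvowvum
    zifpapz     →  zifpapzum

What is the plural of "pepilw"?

"pepilw" has second-to-last letter 'l'. The stems whose second-to-last letter is 'l' (tuzusaln → tuzusalnen, fakfofmilv → fakfofmilven) add -en.
The other patterns: stems whose second-to-last letter is 's' add the prefix fa-; stems whose second-to-last letter is 'r' add the prefix ve-; stems whose second-to-last letter is 'p' or 'w' add -um.
So pepilw → pepilwen.

pepilwen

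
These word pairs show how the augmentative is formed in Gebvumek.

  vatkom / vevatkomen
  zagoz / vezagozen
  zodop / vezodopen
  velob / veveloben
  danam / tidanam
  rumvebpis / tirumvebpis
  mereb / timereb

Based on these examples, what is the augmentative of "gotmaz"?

tigotmaz

vatkom and danam both end in -m yet inflect differently (vevatkomen, tidanam), so the final letter is not what conditions the rule; the last vowel is.
"gotmaz" has last vowel 'a'. The one such stem in the data (danam → tidanam) adds the prefix ti-, so the same rule applies.
The other pattern: stems whose last vowel is 'o' add ve- … -en around the stem.
So gotmaz → tigotmaz.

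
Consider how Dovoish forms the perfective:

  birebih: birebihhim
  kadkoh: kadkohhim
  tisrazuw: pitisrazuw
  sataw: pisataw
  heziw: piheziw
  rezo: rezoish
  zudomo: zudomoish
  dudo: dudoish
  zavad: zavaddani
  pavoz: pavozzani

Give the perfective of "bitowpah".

bitowpahhim

birebih and heziw both have last vowel 'i' yet inflect differently (birebihhim, piheziw), so the last vowel is not what conditions the rule; the final letter is.
"bitowpah" ends in -h. The stems ending in -h (birebih → birebihhim, kadkoh → kadkohhim) double the final consonant and add -im.
The other patterns: stems ending in -w add the prefix pi-; stems ending in -o add -ish; stems ending in -d or -z double the final consonant and add -ani.
So bitowpah → bitowpahhim.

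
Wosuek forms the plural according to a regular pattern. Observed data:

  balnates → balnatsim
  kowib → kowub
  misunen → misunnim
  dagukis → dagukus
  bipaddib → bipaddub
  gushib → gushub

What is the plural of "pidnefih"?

pidnefuh

"pidnefih" has last vowel 'i'. The stems whose last vowel is 'i' (dagukis → dagukus, bipaddib → bipaddub, gushib → gushub) change the last vowel to 'u'.
The other pattern: stems whose last vowel is 'e' delete the last vowel and add -im.
So pidnefih → pidnefuh.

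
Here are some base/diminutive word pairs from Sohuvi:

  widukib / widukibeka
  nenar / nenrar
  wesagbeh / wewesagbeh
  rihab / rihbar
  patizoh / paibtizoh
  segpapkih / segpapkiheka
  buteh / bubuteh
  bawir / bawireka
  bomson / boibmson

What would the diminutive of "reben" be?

rereben

patizoh and segpapkih both end in -h yet inflect differently (paibtizoh, segpapkiheka), so the final letter is not what conditions the rule; the last vowel is.
"reben" has last vowel 'e'. The stems whose last vowel is 'e' (wesagbeh → wewesagbeh, buteh → bubuteh) repeat the first consonant+vowel as a prefix.
So reben → rereben.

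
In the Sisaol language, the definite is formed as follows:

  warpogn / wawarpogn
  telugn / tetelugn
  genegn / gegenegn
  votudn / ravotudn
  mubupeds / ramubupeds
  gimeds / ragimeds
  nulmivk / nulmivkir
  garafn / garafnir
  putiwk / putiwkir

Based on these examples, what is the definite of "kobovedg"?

rakobovedg

warpogn and votudn both end in -n yet inflect differently (wawarpogn, ravotudn), so the final letter is not what conditions the rule; the second-to-last letter is.
"kobovedg" has second-to-last letter 'd'. The stems whose second-to-last letter is 'd' (votudn → ravotudn, mubupeds → ramubupeds, gimeds → ragimeds) add the prefix ra-.
The other patterns: stems whose second-to-last letter is 'g' repeat the first consonant+vowel as a prefix; stems whose second-to-last letter is 'f', 'v' or 'w' add -ir.
So kobovedg → rakobovedg.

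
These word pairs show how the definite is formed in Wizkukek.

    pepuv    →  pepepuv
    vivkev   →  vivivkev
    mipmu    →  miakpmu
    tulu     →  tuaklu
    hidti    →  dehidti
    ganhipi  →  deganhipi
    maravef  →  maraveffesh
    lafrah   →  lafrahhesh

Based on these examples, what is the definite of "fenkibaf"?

pepuv and mipmu both have last vowel 'u' yet inflect differently (pepepuv, miakpmu), so the last vowel is not what conditions the rule; the final letter is.
"fenkibaf" ends in -f. The one such stem in the data (maravef → maraveffesh) doubles the final consonant and adds -esh (as does lafrah), so the same rule applies.
The other patterns: stems ending in -v repeat the first consonant+vowel as a prefix; stems ending in -u insert -ak- after the first vowel; stems ending in -i add the prefix de-.
So fenkibaf → fenkibaffesh.

fenkibaffesh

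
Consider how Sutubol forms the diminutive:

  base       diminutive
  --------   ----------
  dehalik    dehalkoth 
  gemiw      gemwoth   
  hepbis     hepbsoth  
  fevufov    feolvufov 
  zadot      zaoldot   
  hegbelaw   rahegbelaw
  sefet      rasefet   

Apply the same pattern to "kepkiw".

gemiw and hegbelaw both end in -w yet inflect differently (gemwoth, rahegbelaw), so the final letter is not what conditions the rule; the last vowel is.
"kepkiw" has last vowel 'i'. The stems whose last vowel is 'i' (dehalik → dehalkoth, gemiw → gemwoth, hepbis → hepbsoth) delete the last vowel and add -oth.
The other patterns: stems whose last vowel is 'o' insert -ol- after the first vowel; stems whose last vowel is 'a' or 'e' add the prefix ra-.
So kepkiw → kepkwoth.

kepkwoth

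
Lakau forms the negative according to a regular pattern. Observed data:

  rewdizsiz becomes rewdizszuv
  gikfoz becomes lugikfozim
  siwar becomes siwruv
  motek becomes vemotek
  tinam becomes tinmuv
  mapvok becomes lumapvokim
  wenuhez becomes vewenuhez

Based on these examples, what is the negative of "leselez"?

veleselez

"leselez" has last vowel 'e'. The stems whose last vowel is 'e' (motek → vemotek, wenuhez → vewenuhez) add the prefix ve-.
The other patterns: stems whose last vowel is 'o' add lu- … -im around the stem; stems whose last vowel is 'a' or 'i' delete the last vowel and add -uv.
So leselez → veleselez.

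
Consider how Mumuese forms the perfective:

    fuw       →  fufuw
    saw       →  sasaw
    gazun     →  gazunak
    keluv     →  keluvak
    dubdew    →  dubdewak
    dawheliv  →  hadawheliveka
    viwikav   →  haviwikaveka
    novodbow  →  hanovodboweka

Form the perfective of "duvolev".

haduvoleveka

"duvolev" has 3 vowels. The stems with 3 vowels (dawheliv → hadawheliveka, viwikav → haviwikaveka, novodbow → hanovodboweka) add ha- … -eka around the stem.
So duvolev → haduvoleveka.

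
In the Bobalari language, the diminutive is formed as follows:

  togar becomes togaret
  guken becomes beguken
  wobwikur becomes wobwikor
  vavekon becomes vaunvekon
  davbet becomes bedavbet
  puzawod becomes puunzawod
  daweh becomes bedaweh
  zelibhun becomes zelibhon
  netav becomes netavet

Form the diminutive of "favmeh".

wobwikur and togar both end in -r yet inflect differently (wobwikor, togaret), so the final letter is not what conditions the rule; the last vowel is.
"favmeh" has last vowel 'e'. The stems whose last vowel is 'e' (guken → beguken, davbet → bedavbet, daweh → bedaweh) add the prefix be-.
The other patterns: stems whose last vowel is 'u' change the last vowel to 'o'; stems whose last vowel is 'a' add -et; stems whose last vowel is 'o' insert -un- after the first vowel.
So favmeh → befavmeh.

befavmeh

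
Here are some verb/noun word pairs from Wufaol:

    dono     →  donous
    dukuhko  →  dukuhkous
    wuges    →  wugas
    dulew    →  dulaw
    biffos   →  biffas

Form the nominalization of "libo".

libous

dono and biffos both have last vowel 'o' yet inflect differently (donous, biffas), so the last vowel is not what conditions the rule; whether the stem ends in a vowel or a consonant is.
"libo" ends in a vowel. The stems ending in a vowel (dono → donous, dukuhko → dukuhkous) add -us.
The other pattern: stems ending in a consonant change the last vowel to 'a'.
So libo → libous.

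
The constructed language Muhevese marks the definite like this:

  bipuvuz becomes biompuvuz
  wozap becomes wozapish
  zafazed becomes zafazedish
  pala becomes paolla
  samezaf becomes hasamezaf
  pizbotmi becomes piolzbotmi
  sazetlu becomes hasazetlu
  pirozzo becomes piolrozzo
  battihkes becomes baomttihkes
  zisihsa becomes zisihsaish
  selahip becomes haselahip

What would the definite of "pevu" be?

pala and zisihsa both end in -a yet inflect differently (paolla, zisihsaish), so the final letter is not what conditions the rule; the first letter is.
"pevu" begins with p-. The stems beginning with p- (pala → paolla, pizbotmi → piolzbotmi, pirozzo → piolrozzo) insert -ol- after the first vowel.
So pevu → peolvu.

peolvu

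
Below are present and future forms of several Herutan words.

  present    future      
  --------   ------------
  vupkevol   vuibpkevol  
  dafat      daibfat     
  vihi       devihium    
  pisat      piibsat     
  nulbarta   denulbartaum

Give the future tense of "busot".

nulbarta and pisat both have last vowel 'a' yet inflect differently (denulbartaum, piibsat), so the last vowel is not what conditions the rule; whether the stem ends in a vowel or a consonant is.
"busot" ends in a consonant. The stems ending in a consonant (pisat → piibsat, vupkevol → vuibpkevol, dafat → daibfat) insert -ib- after the first vowel.
So busot → buibsot.

buibsot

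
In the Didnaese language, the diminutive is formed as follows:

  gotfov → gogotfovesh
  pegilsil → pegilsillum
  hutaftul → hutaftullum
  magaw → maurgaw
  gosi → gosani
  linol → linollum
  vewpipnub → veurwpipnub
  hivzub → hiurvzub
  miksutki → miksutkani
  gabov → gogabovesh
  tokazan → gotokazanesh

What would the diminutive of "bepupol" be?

bepupollum

miksutki and pegilsil both have last vowel 'i' yet inflect differently (miksutkani, pegilsillum), so the last vowel is not what conditions the rule; the final letter is.
"bepupol" ends in -l. The stems ending in -l (linol → linollum, pegilsil → pegilsillum, hutaftul → hutaftullum) double the final consonant and add -um.
So bepupol → bepupollum.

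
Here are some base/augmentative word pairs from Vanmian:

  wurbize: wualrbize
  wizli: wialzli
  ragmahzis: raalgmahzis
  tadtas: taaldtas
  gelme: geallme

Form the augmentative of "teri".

tealri

Every pair shown (wurbize → wualrbize, wizli → wialzli, ragmahzis → raalgmahzis, …) follows the same rule: insert -al- after the first vowel.
So teri → tealri.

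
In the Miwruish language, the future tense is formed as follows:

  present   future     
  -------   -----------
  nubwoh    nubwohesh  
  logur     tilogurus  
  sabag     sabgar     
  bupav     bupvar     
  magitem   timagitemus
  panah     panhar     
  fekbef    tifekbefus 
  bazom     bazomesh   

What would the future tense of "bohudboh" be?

bohudbohesh

bazom and magitem both end in -m yet inflect differently (bazomesh, timagitemus), so the final letter is not what conditions the rule; the last vowel is.
"bohudboh" has last vowel 'o'. The stems whose last vowel is 'o' (bazom → bazomesh, nubwoh → nubwohesh) add -esh.
So bohudboh → bohudbohesh.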